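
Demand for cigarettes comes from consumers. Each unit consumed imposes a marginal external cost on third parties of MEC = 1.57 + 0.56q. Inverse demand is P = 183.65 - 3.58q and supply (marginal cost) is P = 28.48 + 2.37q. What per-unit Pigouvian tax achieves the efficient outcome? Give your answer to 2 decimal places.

Social marginal benefit = demand − MEC = 182.08 - 4.14q.
Set SMB = MC: 182.08 - 4.14q = 28.48 + 2.37q → q* = 23.5945.
The Pigouvian tax equals MEC at q*: 1.57 + 0.56×23.5945 = 14.7829.

tax = 14.78 per unit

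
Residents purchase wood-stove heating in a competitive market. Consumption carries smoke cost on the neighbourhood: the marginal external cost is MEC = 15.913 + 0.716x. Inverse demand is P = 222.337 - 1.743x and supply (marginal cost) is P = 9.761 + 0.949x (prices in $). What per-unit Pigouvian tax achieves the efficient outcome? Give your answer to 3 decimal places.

tax = $57.231 per unit

Social marginal benefit = demand − MEC = 206.424 - 2.459x.
Set SMB = MC: 206.424 - 2.459x = 9.761 + 0.949x → x* = 57.7063.
The Pigouvian tax equals MEC at x*: 15.913 + 0.716×57.7063 = 57.2307.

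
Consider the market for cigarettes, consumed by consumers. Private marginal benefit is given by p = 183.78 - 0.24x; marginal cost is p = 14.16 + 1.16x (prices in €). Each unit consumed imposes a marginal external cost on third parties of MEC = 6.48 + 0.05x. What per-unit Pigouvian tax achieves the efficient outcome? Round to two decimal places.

tax = €12.11 per unit

Social marginal benefit = demand − MEC = 177.30 - 0.29x.
Set SMB = MC: 177.30 - 0.29x = 14.16 + 1.16x → x* = 112.5103.
The Pigouvian tax equals MEC at x*: 6.48 + 0.05×112.5103 = 12.1055.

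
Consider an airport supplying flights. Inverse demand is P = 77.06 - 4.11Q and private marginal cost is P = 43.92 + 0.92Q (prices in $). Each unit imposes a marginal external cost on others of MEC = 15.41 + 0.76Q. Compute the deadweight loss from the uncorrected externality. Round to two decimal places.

Market equilibrium (private): 43.92 + 0.92Q = 77.06 - 4.11Q → Q_m = 6.5885.
Social marginal cost = private MC + MEC = 59.33 + 1.68Q.
Set SMC = demand: 59.33 + 1.68Q = 77.06 - 4.11Q → Q* = 3.0622.
Between Q* and Q_m the wedge SMC − demand runs linearly from 0 to MEC(Q_m), so the loss is a triangle.
DWL = ½ × 3.5263 × 20.4172 = 35.9986.

DWL = $36.00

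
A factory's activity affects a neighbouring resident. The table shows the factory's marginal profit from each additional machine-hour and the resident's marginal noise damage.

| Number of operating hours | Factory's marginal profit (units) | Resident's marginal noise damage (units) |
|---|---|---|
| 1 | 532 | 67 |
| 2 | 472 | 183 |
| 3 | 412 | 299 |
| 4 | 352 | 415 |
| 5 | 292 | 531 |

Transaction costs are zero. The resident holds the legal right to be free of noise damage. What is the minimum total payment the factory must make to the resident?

Efficient level: marginal profit ≥ marginal noise damage through level 3, so k* = 3.
With the resident holding the right, the factory must at least compensate total damage at k*: 67 + 183 + 299 = 549.

549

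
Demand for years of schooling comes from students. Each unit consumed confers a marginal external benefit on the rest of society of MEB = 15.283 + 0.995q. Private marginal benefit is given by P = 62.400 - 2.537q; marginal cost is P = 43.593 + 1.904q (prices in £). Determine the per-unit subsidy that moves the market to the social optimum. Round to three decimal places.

Social marginal benefit = demand + MEB = 77.683 - 1.542q.
Set SMB = MC: 77.683 - 1.542q = 43.593 + 1.904q → q* = 9.8926.
The Pigouvian subsidy equals MEB at q*: 15.283 + 0.995×9.8926 = 25.1261.

subsidy = £25.126 per unit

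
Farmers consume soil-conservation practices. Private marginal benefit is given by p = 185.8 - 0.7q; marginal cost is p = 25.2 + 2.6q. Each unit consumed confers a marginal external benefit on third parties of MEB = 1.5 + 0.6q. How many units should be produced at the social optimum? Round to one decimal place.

Social marginal benefit = demand + MEB = 187.3 - 0.1q.
Set SMB = MC: 187.3 - 0.1q = 25.2 + 2.6q → q* = 60.0370.

q* = 60.0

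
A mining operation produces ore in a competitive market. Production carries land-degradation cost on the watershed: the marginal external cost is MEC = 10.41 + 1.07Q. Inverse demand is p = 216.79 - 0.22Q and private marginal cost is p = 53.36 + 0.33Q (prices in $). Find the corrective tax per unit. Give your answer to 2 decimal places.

Social marginal cost = private MC + MEC = 63.77 + 1.40Q.
Set SMC = demand: 63.77 + 1.40Q = 216.79 - 0.22Q → Q* = 94.4568.
The Pigouvian tax equals MEC at Q*: 10.41 + 1.07×94.4568 = 111.4788.

tax = $111.48 per unit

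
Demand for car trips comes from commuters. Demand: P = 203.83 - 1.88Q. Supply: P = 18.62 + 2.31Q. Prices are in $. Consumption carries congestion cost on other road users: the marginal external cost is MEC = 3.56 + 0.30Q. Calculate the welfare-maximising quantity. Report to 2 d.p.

Social marginal benefit = demand − MEC = 200.27 - 2.18Q.
Set SMB = MC: 200.27 - 2.18Q = 18.62 + 2.31Q → Q* = 40.4566.

Q* = 40.46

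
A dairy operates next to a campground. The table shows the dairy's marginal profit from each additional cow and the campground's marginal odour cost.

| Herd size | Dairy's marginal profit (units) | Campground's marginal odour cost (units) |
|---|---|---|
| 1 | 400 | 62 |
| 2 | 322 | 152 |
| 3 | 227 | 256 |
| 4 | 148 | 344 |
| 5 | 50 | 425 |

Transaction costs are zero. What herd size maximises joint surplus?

Bargaining reaches the level where marginal profit last exceeds marginal odour cost.
That holds through level 2 (322 ≥ 152) but not at 3 (227 < 256).

2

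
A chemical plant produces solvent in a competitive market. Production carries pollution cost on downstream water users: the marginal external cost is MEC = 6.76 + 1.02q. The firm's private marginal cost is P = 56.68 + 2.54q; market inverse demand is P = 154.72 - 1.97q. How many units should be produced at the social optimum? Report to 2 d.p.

Social marginal cost = private MC + MEC = 63.44 + 3.56q.
Set SMC = demand: 63.44 + 3.56q = 154.72 - 1.97q → q* = 16.5063.

q* = 16.51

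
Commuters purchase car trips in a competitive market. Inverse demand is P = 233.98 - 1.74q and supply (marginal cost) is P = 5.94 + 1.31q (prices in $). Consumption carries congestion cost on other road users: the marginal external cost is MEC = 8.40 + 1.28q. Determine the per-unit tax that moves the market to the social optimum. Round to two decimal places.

tax = $73.33 per unit

Social marginal benefit = demand − MEC = 225.58 - 3.02q.
Set SMB = MC: 225.58 - 3.02q = 5.94 + 1.31q → q* = 50.7252.
The Pigouvian tax equals MEC at q*: 8.40 + 1.28×50.7252 = 73.3283.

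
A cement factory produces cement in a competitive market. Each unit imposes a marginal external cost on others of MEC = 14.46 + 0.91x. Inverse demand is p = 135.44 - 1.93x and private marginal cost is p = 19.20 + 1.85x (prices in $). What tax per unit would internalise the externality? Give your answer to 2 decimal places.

Social marginal cost = private MC + MEC = 33.66 + 2.76x.
Set SMC = demand: 33.66 + 2.76x = 135.44 - 1.93x → x* = 21.7015.
The Pigouvian tax equals MEC at x*: 14.46 + 0.91×21.7015 = 34.2084.

tax = $34.21 per unit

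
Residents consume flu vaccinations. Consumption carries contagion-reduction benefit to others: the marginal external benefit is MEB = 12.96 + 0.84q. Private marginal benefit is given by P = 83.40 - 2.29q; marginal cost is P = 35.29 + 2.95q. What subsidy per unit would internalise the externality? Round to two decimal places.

Social marginal benefit = demand + MEB = 96.36 - 1.45q.
Set SMB = MC: 96.36 - 1.45q = 35.29 + 2.95q → q* = 13.8795.
The Pigouvian subsidy equals MEB at q*: 12.96 + 0.84×13.8795 = 24.6188.

subsidy = 24.62 per unit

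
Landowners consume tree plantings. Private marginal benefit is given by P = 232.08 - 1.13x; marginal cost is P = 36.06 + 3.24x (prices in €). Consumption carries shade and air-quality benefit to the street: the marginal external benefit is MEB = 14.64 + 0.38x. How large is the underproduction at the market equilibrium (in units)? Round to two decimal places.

7.94 units

Market equilibrium (private): 36.06 + 3.24x = 232.08 - 1.13x → x_m = 44.8558.
Social marginal benefit = demand + MEB = 246.72 - 0.75x.
Set SMB = MC: 246.72 - 0.75x = 36.06 + 3.24x → x* = 52.7970.
Gap = |44.8558 − 52.7970| = 7.9412.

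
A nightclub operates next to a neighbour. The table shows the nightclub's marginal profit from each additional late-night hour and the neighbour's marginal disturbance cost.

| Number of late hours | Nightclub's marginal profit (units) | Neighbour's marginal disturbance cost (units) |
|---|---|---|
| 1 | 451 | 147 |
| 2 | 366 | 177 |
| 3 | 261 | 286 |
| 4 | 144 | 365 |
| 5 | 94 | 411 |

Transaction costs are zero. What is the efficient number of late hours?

2

Bargaining reaches the level where marginal profit last exceeds marginal disturbance cost.
That holds through level 2 (366 ≥ 177) but not at 3 (261 < 286).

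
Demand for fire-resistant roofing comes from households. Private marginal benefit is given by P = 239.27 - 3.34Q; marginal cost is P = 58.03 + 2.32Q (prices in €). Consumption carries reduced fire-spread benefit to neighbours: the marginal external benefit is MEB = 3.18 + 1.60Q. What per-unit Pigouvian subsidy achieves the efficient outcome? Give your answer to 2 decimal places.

Social marginal benefit = demand + MEB = 242.45 - 1.74Q.
Set SMB = MC: 242.45 - 1.74Q = 58.03 + 2.32Q → Q* = 45.4236.
The Pigouvian subsidy equals MEB at Q*: 3.18 + 1.60×45.4236 = 75.8578.

subsidy = €75.86 per unit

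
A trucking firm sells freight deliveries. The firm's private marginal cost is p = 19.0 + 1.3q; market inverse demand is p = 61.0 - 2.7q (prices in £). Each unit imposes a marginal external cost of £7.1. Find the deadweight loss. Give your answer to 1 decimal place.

Market equilibrium (private): 19.0 + 1.3q = 61.0 - 2.7q → q_m = 10.5000.
Social marginal cost = private MC + MEC = 26.1 + 1.3q.
Set SMC = demand: 26.1 + 1.3q = 61.0 - 2.7q → q* = 8.7250.
The welfare-loss triangle has base |q_m − q*| and height MEC(q_m) (the vertical gap between SMC and demand is zero at q* and MEC at q_m).
DWL = ½ × 1.7750 × 7.1000 = 6.3013.

DWL = £6.3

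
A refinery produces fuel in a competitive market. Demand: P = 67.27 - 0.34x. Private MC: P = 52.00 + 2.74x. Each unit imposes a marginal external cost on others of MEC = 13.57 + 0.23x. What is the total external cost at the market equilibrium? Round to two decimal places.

Market equilibrium (private): 52.00 + 2.74x = 67.27 - 0.34x → x_m = 4.9578.
Total external cost = ∫₀^{x_m} (13.57 + 0.23x) dx = 13.57×4.9578 + ½×0.23×4.9578² = 70.1040.

70.10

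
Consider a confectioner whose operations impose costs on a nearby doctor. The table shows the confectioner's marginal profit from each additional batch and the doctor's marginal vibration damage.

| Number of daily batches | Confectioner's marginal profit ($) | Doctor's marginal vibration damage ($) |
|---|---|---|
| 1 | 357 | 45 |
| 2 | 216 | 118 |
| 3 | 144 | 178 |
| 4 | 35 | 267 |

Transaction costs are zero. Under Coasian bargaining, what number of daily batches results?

Bargaining reaches the level where marginal profit last exceeds marginal vibration damage.
That holds through level 2 (216 ≥ 118) but not at 3 (144 < 178).

2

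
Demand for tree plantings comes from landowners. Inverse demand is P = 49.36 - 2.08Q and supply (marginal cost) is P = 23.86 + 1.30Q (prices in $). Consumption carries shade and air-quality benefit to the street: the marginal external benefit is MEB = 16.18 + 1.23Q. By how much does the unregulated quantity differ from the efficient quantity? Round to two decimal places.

11.84 units

Market equilibrium (private): 23.86 + 1.30Q = 49.36 - 2.08Q → Q_m = 7.5444.
Social marginal benefit = demand + MEB = 65.54 - 0.85Q.
Set SMB = MC: 65.54 - 0.85Q = 23.86 + 1.30Q → Q* = 19.3860.
Gap = |7.5444 − 19.3860| = 11.8416.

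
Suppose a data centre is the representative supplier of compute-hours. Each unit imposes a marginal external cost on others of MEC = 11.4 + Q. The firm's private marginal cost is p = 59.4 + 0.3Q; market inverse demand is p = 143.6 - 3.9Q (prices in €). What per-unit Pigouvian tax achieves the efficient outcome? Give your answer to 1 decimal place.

tax = €25.4 per unit

Social marginal cost = private MC + MEC = 70.8 + 1.3Q.
Set SMC = demand: 70.8 + 1.3Q = 143.6 - 3.9Q → Q* = 14.0000.
The Pigouvian tax equals MEC at Q*: 11.4 + 1.0×14.0000 = 25.4000.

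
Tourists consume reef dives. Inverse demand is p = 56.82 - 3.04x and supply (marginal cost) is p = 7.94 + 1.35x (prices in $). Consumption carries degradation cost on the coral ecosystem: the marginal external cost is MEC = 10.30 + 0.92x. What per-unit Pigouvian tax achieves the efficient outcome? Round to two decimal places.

Social marginal benefit = demand − MEC = 46.52 - 3.96x.
Set SMB = MC: 46.52 - 3.96x = 7.94 + 1.35x → x* = 7.2655.
The Pigouvian tax equals MEC at x*: 10.30 + 0.92×7.2655 = 16.9843.

tax = $16.98 per unit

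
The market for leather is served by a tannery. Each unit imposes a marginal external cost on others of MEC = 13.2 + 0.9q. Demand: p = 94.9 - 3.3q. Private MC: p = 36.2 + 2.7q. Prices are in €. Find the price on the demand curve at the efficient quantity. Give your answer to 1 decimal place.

Social marginal cost = private MC + MEC = 49.4 + 3.6q.
Set SMC = demand: 49.4 + 3.6q = 94.9 - 3.3q → q* = 6.5942.
Consumer price on the demand curve at q*: 94.9 − 3.3×6.5942 = 73.1391.

P = €73.1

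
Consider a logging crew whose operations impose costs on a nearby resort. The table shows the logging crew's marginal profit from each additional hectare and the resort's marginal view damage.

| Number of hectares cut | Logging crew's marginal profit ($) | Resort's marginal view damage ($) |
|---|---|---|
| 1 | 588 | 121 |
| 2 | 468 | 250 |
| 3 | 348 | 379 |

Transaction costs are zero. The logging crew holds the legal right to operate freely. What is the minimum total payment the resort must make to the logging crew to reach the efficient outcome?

Left alone the logging crew would choose level 3 (marginal profit stays positive).
Efficient level: k* = 2 (marginal profit ≥ marginal view damage through 2).
The resort must at least cover the logging crew's forgone profit from cutting 3→2: 348 = 348.

$348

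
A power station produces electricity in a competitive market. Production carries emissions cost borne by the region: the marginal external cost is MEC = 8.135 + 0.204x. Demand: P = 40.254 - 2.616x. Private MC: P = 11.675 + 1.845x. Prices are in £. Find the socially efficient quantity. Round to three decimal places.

Social marginal cost = private MC + MEC = 19.810 + 2.049x.
Set SMC = demand: 19.810 + 2.049x = 40.254 - 2.616x → x* = 4.3824.

x* = 4.382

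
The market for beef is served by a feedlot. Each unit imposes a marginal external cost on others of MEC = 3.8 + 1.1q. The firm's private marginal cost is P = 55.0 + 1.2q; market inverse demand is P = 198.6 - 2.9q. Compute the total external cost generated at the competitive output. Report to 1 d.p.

Market equilibrium (private): 55.0 + 1.2q = 198.6 - 2.9q → q_m = 35.0244.
Total external cost = ∫₀^{q_m} (3.8 + 1.1q) dq = 3.8×35.0244 + ½×1.1×35.0244² = 807.7824.

807.8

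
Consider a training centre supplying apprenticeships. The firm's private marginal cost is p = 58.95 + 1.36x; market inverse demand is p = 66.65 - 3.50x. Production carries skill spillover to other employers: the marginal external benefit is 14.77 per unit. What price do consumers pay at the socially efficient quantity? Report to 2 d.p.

P = 50.47

Social marginal cost = private MC − MEB = 44.18 + 1.36x.
Set SMC = demand: 44.18 + 1.36x = 66.65 - 3.50x → x* = 4.6235.
Consumer price on the demand curve at x*: 66.65 − 3.50×4.6235 = 50.4678.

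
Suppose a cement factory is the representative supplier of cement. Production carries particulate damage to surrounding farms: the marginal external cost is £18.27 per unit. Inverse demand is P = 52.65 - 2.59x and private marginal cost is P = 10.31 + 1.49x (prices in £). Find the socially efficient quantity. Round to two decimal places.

Social marginal cost = private MC + MEC = 28.58 + 1.49x.
Set SMC = demand: 28.58 + 1.49x = 52.65 - 2.59x → x* = 5.8995.

x* = 5.90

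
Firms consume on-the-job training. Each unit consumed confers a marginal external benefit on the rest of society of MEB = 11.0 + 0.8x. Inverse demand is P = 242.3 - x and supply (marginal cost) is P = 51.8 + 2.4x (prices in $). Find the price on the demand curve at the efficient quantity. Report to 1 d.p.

P = $164.8

Social marginal benefit = demand + MEB = 253.3 - 0.2x.
Set SMB = MC: 253.3 - 0.2x = 51.8 + 2.4x → x* = 77.5000.
Consumer price on the demand curve at x*: 242.3 − 1.0×77.5000 = 164.8000.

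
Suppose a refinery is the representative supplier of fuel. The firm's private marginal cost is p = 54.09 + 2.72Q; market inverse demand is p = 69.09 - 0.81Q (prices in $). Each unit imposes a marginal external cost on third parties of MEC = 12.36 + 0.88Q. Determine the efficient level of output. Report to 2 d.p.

Q* = 0.60

Social marginal cost = private MC + MEC = 66.45 + 3.60Q.
Set SMC = demand: 66.45 + 3.60Q = 69.09 - 0.81Q → Q* = 0.5986.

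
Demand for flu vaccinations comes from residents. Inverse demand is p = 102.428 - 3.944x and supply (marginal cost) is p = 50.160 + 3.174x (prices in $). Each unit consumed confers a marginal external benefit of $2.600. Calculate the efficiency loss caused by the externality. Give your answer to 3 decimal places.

DWL = $0.475

Market equilibrium (private): 50.160 + 3.174x = 102.428 - 3.944x → x_m = 7.3431.
Social marginal benefit = demand + MEB = 105.028 - 3.944x.
Set SMB = MC: 105.028 - 3.944x = 50.160 + 3.174x → x* = 7.7083.
Between x* and x_m the wedge SMB − MC runs linearly from 0 to MEB(x_m), so the loss is a triangle.
DWL = ½ × 0.3652 × 2.6000 = 0.4748.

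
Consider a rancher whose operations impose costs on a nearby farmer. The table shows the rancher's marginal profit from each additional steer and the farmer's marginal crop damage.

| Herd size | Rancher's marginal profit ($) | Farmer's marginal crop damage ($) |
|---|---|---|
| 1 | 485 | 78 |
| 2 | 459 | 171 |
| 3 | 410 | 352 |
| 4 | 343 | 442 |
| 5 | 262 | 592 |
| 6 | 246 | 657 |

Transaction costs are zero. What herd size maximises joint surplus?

3

Bargaining reaches the level where marginal profit last exceeds marginal crop damage.
That holds through level 3 (410 ≥ 352) but not at 4 (343 < 442).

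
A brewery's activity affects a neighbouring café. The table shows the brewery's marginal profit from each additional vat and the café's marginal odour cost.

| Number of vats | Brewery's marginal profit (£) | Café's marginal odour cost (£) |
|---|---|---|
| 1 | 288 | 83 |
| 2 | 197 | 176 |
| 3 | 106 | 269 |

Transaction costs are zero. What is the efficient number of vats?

Bargaining reaches the level where marginal profit last exceeds marginal odour cost.
That holds through level 2 (197 ≥ 176) but not at 3 (106 < 269).

2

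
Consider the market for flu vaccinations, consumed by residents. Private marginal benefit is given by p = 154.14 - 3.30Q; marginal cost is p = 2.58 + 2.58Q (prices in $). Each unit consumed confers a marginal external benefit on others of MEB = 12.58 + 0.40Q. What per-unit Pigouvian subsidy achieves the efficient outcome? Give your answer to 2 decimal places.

Social marginal benefit = demand + MEB = 166.72 - 2.90Q.
Set SMB = MC: 166.72 - 2.90Q = 2.58 + 2.58Q → Q* = 29.9526.
The Pigouvian subsidy equals MEB at Q*: 12.58 + 0.40×29.9526 = 24.5610.

subsidy = $24.56 per unit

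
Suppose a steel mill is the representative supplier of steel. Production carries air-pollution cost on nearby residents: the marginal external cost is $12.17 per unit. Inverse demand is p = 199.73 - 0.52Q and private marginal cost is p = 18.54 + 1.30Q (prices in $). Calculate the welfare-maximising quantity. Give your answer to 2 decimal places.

Social marginal cost = private MC + MEC = 30.71 + 1.30Q.
Set SMC = demand: 30.71 + 1.30Q = 199.73 - 0.52Q → Q* = 92.8681.

Q* = 92.87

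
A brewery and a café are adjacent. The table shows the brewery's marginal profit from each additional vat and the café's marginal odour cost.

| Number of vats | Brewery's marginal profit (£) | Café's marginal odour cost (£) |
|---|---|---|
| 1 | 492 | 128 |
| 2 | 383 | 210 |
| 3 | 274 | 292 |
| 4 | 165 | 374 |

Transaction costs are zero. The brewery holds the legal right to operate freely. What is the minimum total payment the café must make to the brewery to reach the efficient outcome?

£439

Left alone the brewery would choose level 4 (marginal profit stays positive).
Efficient level: k* = 2 (marginal profit ≥ marginal odour cost through 2).
The café must at least cover the brewery's forgone profit from cutting 4→2: 274 + 165 = 439.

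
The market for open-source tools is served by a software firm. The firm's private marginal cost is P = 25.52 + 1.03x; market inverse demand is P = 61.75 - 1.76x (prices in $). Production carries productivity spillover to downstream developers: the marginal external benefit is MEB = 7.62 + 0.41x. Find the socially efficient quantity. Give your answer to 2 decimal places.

Social marginal cost = private MC − MEB = 17.90 + 0.62x.
Set SMC = demand: 17.90 + 0.62x = 61.75 - 1.76x → x* = 18.4244.

x* = 18.42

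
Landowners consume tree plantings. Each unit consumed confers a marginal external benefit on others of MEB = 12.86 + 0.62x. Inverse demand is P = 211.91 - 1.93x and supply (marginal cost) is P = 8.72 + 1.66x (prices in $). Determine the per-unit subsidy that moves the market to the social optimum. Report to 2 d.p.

Social marginal benefit = demand + MEB = 224.77 - 1.31x.
Set SMB = MC: 224.77 - 1.31x = 8.72 + 1.66x → x* = 72.7441.
The Pigouvian subsidy equals MEB at x*: 12.86 + 0.62×72.7441 = 57.9613.

subsidy = $57.96 per unit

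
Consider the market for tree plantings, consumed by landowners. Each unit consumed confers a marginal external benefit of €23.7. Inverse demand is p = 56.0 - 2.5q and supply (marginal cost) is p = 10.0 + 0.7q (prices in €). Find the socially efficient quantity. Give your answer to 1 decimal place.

q* = 21.8

Social marginal benefit = demand + MEB = 79.7 - 2.5q.
Set SMB = MC: 79.7 - 2.5q = 10.0 + 0.7q → q* = 21.7813.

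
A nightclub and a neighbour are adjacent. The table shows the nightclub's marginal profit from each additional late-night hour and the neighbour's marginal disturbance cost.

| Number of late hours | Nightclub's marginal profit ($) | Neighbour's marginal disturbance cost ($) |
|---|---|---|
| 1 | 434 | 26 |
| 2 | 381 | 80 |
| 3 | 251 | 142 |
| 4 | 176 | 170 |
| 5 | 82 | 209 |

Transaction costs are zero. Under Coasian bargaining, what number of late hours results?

4

Bargaining reaches the level where marginal profit last exceeds marginal disturbance cost.
That holds through level 4 (176 ≥ 170) but not at 5 (82 < 209).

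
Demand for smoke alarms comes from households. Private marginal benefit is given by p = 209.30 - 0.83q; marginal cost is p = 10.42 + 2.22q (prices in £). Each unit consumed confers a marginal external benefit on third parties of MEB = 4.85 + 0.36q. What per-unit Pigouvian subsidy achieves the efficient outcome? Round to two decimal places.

subsidy = £32.11 per unit

Social marginal benefit = demand + MEB = 214.15 - 0.47q.
Set SMB = MC: 214.15 - 0.47q = 10.42 + 2.22q → q* = 75.7361.
The Pigouvian subsidy equals MEB at q*: 4.85 + 0.36×75.7361 = 32.1150.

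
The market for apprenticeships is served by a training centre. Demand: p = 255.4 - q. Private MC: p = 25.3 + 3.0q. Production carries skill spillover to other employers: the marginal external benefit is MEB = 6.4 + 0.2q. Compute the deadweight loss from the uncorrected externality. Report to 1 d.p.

DWL = 42.2

Market equilibrium (private): 25.3 + 3.0q = 255.4 - q → q_m = 57.5250.
Social marginal cost = private MC − MEB = 18.9 + 2.8q.
Set SMC = demand: 18.9 + 2.8q = 255.4 - q → q* = 62.2368.
The loss is the area between SMC and demand from q* to q_m; with linear curves that's a triangle of height MEB(q_m).
DWL = ½ × 4.7118 × 17.9050 = 42.1824.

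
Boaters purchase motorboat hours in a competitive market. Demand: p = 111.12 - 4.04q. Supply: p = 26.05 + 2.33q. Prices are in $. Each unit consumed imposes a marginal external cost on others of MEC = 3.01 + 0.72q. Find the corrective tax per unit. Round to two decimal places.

tax = $11.34 per unit

Social marginal benefit = demand − MEC = 108.11 - 4.76q.
Set SMB = MC: 108.11 - 4.76q = 26.05 + 2.33q → q* = 11.5740.
The Pigouvian tax equals MEC at q*: 3.01 + 0.72×11.5740 = 11.3433.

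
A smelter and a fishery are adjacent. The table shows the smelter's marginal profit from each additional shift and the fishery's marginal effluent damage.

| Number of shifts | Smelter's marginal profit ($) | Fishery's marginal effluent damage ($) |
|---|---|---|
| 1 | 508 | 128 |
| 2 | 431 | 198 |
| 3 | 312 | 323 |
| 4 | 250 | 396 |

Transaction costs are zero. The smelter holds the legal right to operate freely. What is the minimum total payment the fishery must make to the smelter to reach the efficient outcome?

Left alone the smelter would choose level 4 (marginal profit stays positive).
Efficient level: k* = 2 (marginal profit ≥ marginal effluent damage through 2).
The fishery must at least cover the smelter's forgone profit from cutting 4→2: 312 + 250 = 562.

$562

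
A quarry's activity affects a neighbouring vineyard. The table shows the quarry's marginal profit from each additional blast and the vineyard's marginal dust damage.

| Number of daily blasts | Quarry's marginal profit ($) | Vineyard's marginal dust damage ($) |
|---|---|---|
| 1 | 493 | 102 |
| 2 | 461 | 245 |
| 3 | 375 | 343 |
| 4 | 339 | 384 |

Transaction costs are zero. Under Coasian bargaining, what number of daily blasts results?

3

Bargaining reaches the level where marginal profit last exceeds marginal dust damage.
That holds through level 3 (375 ≥ 343) but not at 4 (339 < 384).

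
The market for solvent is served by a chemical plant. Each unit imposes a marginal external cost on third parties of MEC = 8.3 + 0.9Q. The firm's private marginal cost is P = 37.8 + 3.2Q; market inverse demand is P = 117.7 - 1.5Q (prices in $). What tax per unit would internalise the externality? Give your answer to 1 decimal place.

Social marginal cost = private MC + MEC = 46.1 + 4.1Q.
Set SMC = demand: 46.1 + 4.1Q = 117.7 - 1.5Q → Q* = 12.7857.
The Pigouvian tax equals MEC at Q*: 8.3 + 0.9×12.7857 = 19.8071.

tax = $19.8 per unit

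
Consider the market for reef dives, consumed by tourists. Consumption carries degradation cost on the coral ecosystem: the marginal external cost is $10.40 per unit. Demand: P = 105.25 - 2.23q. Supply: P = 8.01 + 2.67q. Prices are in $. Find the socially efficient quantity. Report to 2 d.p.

Social marginal benefit = demand − MEC = 94.85 - 2.23q.
Set SMB = MC: 94.85 - 2.23q = 8.01 + 2.67q → q* = 17.7224.

q* = 17.72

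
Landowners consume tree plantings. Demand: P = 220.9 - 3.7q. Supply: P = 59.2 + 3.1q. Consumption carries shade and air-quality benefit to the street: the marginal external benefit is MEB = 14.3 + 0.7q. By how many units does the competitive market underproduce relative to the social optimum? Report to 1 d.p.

Market equilibrium (private): 59.2 + 3.1q = 220.9 - 3.7q → q_m = 23.7794.
Social marginal benefit = demand + MEB = 235.2 - 3.0q.
Set SMB = MC: 235.2 - 3.0q = 59.2 + 3.1q → q* = 28.8525.
Gap = |23.7794 − 28.8525| = 5.0731.

5.1 units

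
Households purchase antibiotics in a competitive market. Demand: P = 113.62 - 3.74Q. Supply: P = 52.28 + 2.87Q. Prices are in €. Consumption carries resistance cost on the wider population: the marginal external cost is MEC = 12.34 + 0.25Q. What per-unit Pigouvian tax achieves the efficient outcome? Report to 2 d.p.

tax = €14.13 per unit

Social marginal benefit = demand − MEC = 101.28 - 3.99Q.
Set SMB = MC: 101.28 - 3.99Q = 52.28 + 2.87Q → Q* = 7.1429.
The Pigouvian tax equals MEC at Q*: 12.34 + 0.25×7.1429 = 14.1257.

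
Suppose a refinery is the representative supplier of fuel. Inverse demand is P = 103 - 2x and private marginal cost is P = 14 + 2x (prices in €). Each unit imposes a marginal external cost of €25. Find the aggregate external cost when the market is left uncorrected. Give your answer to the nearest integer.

Market equilibrium (private): 14 + 2x = 103 - 2x → x_m = 22.2500.
Total external cost = MEC × x_m = 25 × 22.2500 = 556.2500.

€556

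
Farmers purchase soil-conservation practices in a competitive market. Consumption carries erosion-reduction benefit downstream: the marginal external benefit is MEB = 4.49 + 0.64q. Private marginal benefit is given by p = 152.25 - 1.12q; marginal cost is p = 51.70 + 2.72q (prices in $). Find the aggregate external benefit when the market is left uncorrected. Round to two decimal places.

Market equilibrium (private): 51.70 + 2.72q = 152.25 - 1.12q → q_m = 26.1849.
Total external benefit = ∫₀^{q_m} (4.49 + 0.64q) dq = 4.49×26.1849 + ½×0.64×26.1849² = 336.9779.

$336.98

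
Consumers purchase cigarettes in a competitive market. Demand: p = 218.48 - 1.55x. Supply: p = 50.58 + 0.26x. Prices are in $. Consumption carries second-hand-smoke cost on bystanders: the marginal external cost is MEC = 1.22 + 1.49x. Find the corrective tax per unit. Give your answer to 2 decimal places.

tax = $76.48 per unit

Social marginal benefit = demand − MEC = 217.26 - 3.04x.
Set SMB = MC: 217.26 - 3.04x = 50.58 + 0.26x → x* = 50.5091.
The Pigouvian tax equals MEC at x*: 1.22 + 1.49×50.5091 = 76.4786.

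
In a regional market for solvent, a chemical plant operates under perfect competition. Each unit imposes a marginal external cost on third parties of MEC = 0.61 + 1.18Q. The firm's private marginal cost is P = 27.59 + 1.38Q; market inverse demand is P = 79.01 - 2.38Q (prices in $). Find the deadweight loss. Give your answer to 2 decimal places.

Market equilibrium (private): 27.59 + 1.38Q = 79.01 - 2.38Q → Q_m = 13.6755.
Social marginal cost = private MC + MEC = 28.20 + 2.56Q.
Set SMC = demand: 28.20 + 2.56Q = 79.01 - 2.38Q → Q* = 10.2854.
The loss is the area between SMC and demand from Q* to Q_m; with linear curves that's a triangle of height MEC(Q_m).
DWL = ½ × 3.3901 × 16.7471 = 28.3872.

DWL = $28.39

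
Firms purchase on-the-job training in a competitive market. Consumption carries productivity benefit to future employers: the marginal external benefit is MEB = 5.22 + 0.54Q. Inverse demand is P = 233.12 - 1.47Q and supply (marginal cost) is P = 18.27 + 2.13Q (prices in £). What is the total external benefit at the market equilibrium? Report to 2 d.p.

Market equilibrium (private): 18.27 + 2.13Q = 233.12 - 1.47Q → Q_m = 59.6806.
Total external benefit = ∫₀^{Q_m} (5.22 + 0.54Q) dQ = 5.22×59.6806 + ½×0.54×59.6806² = 1273.2117.

£1273.21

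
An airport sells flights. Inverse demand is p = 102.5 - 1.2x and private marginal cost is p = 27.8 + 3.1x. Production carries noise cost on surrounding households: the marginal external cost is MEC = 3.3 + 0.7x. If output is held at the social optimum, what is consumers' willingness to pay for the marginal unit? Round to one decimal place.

Social marginal cost = private MC + MEC = 31.1 + 3.8x.
Set SMC = demand: 31.1 + 3.8x = 102.5 - 1.2x → x* = 14.2800.
Consumer price on the demand curve at x*: 102.5 − 1.2×14.2800 = 85.3640.

P = 85.4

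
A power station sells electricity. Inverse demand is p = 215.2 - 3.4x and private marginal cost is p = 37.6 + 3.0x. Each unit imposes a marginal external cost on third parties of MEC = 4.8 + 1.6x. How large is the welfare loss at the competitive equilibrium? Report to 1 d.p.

Market equilibrium (private): 37.6 + 3.0x = 215.2 - 3.4x → x_m = 27.7500.
Social marginal cost = private MC + MEC = 42.4 + 4.6x.
Set SMC = demand: 42.4 + 4.6x = 215.2 - 3.4x → x* = 21.6000.
Height of the DWL triangle at x_m is SMC(x_m) − demand(x_m) = MEC(x_m) = 49.2000.
DWL = ½ × 6.1500 × 49.2000 = 151.2900.

DWL = 151.3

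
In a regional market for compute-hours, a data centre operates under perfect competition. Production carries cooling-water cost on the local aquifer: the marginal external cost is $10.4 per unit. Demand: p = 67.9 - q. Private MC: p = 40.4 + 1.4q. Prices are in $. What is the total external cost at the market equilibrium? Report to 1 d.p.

$119.2

Market equilibrium (private): 40.4 + 1.4q = 67.9 - q → q_m = 11.4583.
Total external cost = MEC × q_m = 10.4 × 11.4583 = 119.1663.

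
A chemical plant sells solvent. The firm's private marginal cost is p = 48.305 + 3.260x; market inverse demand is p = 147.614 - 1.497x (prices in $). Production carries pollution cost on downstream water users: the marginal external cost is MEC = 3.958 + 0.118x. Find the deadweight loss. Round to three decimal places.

DWL = $4.229

Market equilibrium (private): 48.305 + 3.260x = 147.614 - 1.497x → x_m = 20.8764.
Social marginal cost = private MC + MEC = 52.263 + 3.378x.
Set SMC = demand: 52.263 + 3.378x = 147.614 - 1.497x → x* = 19.5592.
Height of the DWL triangle at x_m is SMC(x_m) − demand(x_m) = MEC(x_m) = 6.4214.
DWL = ½ × 1.3172 × 6.4214 = 4.2291.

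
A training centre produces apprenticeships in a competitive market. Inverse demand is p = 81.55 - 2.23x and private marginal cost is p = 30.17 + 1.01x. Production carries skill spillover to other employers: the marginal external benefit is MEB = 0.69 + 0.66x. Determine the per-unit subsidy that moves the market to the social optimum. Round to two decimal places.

Social marginal cost = private MC − MEB = 29.48 + 0.35x.
Set SMC = demand: 29.48 + 0.35x = 81.55 - 2.23x → x* = 20.1822.
The Pigouvian subsidy equals MEB at x*: 0.69 + 0.66×20.1822 = 14.0103.

subsidy = 14.01 per unit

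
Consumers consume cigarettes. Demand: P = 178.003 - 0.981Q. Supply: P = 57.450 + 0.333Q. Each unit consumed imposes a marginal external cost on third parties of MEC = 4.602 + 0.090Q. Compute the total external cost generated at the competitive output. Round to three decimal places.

Market equilibrium (private): 57.450 + 0.333Q = 178.003 - 0.981Q → Q_m = 91.7451.
Total external cost = ∫₀^{Q_m} (4.602 + 0.090Q) dQ = 4.602×91.7451 + ½×0.090×91.7451² = 800.9833.

800.983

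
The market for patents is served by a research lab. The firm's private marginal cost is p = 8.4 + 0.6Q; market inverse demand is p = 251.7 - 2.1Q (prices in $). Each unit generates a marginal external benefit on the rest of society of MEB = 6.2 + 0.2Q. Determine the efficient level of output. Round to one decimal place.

Social marginal cost = private MC − MEB = 2.2 + 0.4Q.
Set SMC = demand: 2.2 + 0.4Q = 251.7 - 2.1Q → Q* = 99.8000.

Q* = 99.8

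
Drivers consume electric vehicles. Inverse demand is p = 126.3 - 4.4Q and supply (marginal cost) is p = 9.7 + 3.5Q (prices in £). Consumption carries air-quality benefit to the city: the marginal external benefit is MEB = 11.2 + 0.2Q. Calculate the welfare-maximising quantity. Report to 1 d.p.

Social marginal benefit = demand + MEB = 137.5 - 4.2Q.
Set SMB = MC: 137.5 - 4.2Q = 9.7 + 3.5Q → Q* = 16.5974.

Q* = 16.6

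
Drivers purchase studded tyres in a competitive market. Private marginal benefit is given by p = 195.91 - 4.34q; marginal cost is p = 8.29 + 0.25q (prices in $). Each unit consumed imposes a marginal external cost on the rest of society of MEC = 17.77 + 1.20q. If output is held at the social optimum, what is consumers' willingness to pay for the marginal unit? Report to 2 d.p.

P = $68.60

Social marginal benefit = demand − MEC = 178.14 - 5.54q.
Set SMB = MC: 178.14 - 5.54q = 8.29 + 0.25q → q* = 29.3351.
Consumer price on the demand curve at q*: 195.91 − 4.34×29.3351 = 68.5957.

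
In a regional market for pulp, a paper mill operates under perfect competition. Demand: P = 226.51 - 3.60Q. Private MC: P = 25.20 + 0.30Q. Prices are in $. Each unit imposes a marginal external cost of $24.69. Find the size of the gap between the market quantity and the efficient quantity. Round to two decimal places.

Market equilibrium (private): 25.20 + 0.30Q = 226.51 - 3.60Q → Q_m = 51.6179.
Social marginal cost = private MC + MEC = 49.89 + 0.30Q.
Set SMC = demand: 49.89 + 0.30Q = 226.51 - 3.60Q → Q* = 45.2872.
Gap = |51.6179 − 45.2872| = 6.3307.

6.33 units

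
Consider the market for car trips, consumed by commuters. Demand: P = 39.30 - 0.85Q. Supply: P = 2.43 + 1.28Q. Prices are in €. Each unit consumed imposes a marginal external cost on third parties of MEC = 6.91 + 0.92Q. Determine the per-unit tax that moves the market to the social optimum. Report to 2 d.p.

Social marginal benefit = demand − MEC = 32.39 - 1.77Q.
Set SMB = MC: 32.39 - 1.77Q = 2.43 + 1.28Q → Q* = 9.8230.
The Pigouvian tax equals MEC at Q*: 6.91 + 0.92×9.8230 = 15.9472.

tax = €15.95 per unit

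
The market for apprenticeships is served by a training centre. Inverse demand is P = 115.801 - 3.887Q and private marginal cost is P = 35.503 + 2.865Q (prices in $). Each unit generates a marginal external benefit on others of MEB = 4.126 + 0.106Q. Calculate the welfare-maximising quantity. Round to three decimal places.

Q* = 12.703

Social marginal cost = private MC − MEB = 31.377 + 2.759Q.
Set SMC = demand: 31.377 + 2.759Q = 115.801 - 3.887Q → Q* = 12.7030.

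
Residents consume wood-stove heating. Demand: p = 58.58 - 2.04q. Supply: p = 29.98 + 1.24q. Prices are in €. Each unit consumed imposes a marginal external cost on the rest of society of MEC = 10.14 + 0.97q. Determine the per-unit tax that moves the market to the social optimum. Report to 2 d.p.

Social marginal benefit = demand − MEC = 48.44 - 3.01q.
Set SMB = MC: 48.44 - 3.01q = 29.98 + 1.24q → q* = 4.3435.
The Pigouvian tax equals MEC at q*: 10.14 + 0.97×4.3435 = 14.3532.

tax = €14.35 per unit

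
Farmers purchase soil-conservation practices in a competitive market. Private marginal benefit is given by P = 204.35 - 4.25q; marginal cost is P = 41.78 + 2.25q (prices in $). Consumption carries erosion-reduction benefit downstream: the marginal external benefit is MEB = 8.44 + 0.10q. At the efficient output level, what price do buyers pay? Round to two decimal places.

P = $90.79

Social marginal benefit = demand + MEB = 212.79 - 4.15q.
Set SMB = MC: 212.79 - 4.15q = 41.78 + 2.25q → q* = 26.7203.
Consumer price on the demand curve at q*: 204.35 − 4.25×26.7203 = 90.7887.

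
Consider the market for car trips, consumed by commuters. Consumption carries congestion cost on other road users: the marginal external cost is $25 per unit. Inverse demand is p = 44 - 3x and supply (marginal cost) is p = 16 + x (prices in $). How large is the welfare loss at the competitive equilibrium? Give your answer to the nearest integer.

DWL = $78

Market equilibrium (private): 16 + x = 44 - 3x → x_m = 7.0000.
Social marginal benefit = demand − MEC = 19 - 3x.
Set SMB = MC: 19 - 3x = 16 + x → x* = 0.7500.
Height of the DWL triangle at x_m is MC(x_m) − SMB(x_m) = MEC(x_m) = 25.0000.
DWL = ½ × 6.2500 × 25.0000 = 78.1250.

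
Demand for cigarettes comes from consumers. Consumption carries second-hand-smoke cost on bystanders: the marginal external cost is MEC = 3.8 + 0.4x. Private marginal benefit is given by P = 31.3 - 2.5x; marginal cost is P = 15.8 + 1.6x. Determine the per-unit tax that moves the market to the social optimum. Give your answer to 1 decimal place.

Social marginal benefit = demand − MEC = 27.5 - 2.9x.
Set SMB = MC: 27.5 - 2.9x = 15.8 + 1.6x → x* = 2.6000.
The Pigouvian tax equals MEC at x*: 3.8 + 0.4×2.6000 = 4.8400.

tax = 4.8 per unit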